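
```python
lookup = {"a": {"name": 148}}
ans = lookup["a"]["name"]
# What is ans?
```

Trace:
`lookup = {"a": {"name": 148}}` → lookup = {'a': {'name': 148}}
`ans = lookup["a"]["name"]` → ans = 148
So ans = 148

Answer: 148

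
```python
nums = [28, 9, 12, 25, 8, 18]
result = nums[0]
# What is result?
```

Trace:
`nums = [28, 9, 12, 25, 8, 18]` → nums = [28, 9, 12, 25, 8, 18]
`result = nums[0]` → result = 28
So result = 28

Answer: 28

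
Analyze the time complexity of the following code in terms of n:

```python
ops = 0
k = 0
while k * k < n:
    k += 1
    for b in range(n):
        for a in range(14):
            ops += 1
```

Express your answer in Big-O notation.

Each loop level contributes: √n × n × 1. Multiplying the contributions gives O(n√n).

Answer: O(n√n)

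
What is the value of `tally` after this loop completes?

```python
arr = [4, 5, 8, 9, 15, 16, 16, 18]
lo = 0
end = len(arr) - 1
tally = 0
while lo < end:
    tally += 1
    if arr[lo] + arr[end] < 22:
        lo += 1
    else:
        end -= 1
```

Steps to find pair summing to 22
`tally` takes the values: 0 → 1 → 2 → 3 → 4 → 5 → 6 → 7

Answer: 7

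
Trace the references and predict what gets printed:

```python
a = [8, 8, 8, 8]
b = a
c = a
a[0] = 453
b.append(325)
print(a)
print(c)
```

Key concept: multiple aliases.
Step by step:
`a = [8, 8, 8, 8]` → a = [8, 8, 8, 8]
`b = a` → b = [8, 8, 8, 8] (same object as a)
`c = a` → c = [8, 8, 8, 8] (same object as a, b)
`a[0] = 453` → a = [453, 8, 8, 8] (same object as b, c); b = [453, 8, 8, 8] (same object as a, c); c = [453, 8, 8, 8] (same object as a, b)
`b.append(325)` → a = [453, 8, 8, 8, 325] (same object as b, c); b = [453, 8, 8, 8, 325] (same object as a, c); c = [453, 8, 8, 8, 325] (same object as a, b)
`print(a)` → prints [453, 8, 8, 8, 325]
`print(c)` → prints [453, 8, 8, 8, 325]

Answer:
[453, 8, 8, 8, 325]
[453, 8, 8, 8, 325]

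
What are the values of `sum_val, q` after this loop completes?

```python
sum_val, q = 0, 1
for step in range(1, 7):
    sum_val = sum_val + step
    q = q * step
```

Sum and factorial of 1 to 6
`sum_val, q` takes the values: (0, 1) → (1, 1) → (3, 1) → (3, 2) → (6, 2) → (6, 6) → (10, 6) → (10, 24) → (15, 24) → (15, 120) → (21, 120) → (21, 720)

Answer: 21, 720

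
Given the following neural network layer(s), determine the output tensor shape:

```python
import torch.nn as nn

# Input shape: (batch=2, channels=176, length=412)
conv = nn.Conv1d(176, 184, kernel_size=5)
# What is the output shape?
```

Input: (2, 176, 412) -> Output: (2, 184, 408)

Answer: (2, 184, 408)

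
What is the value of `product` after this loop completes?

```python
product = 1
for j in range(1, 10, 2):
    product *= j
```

Product of 1, 3, 5, ... up to 9
`product` takes the values: 1 → 3 → 15 → 105 → 945

Answer: 945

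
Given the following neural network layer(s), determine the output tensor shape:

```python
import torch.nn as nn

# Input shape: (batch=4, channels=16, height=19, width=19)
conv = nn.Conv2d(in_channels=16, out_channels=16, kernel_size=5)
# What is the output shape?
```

Input: (4, 16, 19, 19) -> Output: (4, 16, 15, 15)

Answer: (4, 16, 15, 15)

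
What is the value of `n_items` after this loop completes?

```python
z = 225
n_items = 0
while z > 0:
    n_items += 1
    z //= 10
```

Count digits by repeated division by 10
`n_items` takes the values: 0 → 1 → 2 → 3

Answer: 3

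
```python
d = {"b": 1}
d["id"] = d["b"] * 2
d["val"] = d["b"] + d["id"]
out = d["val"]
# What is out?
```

Trace:
`d = {"b": 1}` → d = {'b': 1}
`d["id"] = d["b"] * 2` → d = {'b': 1, 'id': 2}
`d["val"] = d["b"] + d["id"]` → d = {'b': 1, 'id': 2, 'val': 3}
`out = d["val"]` → out = 3
So out = 3

Answer: 3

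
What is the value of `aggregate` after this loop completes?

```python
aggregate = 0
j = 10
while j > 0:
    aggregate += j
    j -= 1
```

Sum 10 down to 1
`aggregate` takes the values: 0 → 10 → 19 → 27 → 34 → 40 → 45 → 49 → 52 → 54 → 55

Answer: 55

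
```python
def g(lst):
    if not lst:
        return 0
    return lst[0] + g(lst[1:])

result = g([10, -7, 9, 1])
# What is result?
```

10 + (-7) + 9 + 1 + 0 = 13

Answer: 13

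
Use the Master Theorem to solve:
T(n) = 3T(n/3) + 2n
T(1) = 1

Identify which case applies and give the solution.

a=3, b=3, f(n)=2n. log_3(3) = 1. Since c=1 = 1, Case 2 applies: T(n) = Θ(n^log_b(a) · log n) = O(n log n).

Answer: O(n log n) - Case 2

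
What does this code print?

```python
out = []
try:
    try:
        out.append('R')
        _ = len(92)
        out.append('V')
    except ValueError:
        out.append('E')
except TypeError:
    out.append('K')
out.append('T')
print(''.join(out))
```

Execution trace: 'R' (try body) → 'K' (outer except TypeError) → 'T' (after the try/except). Output: RKT

Answer: RKT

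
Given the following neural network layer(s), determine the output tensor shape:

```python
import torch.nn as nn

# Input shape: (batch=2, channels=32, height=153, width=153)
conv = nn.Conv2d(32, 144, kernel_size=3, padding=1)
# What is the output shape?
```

Input: (2, 32, 153, 153) -> Output: (2, 144, 153, 153)

Answer: (2, 144, 153, 153)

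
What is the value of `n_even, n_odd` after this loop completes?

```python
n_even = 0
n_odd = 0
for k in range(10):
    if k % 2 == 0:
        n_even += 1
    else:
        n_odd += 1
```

Count evens and odds in range(10)
`n_even, n_odd` takes the values: (0, 0) → (1, 0) → (1, 1) → (2, 1) → (2, 2) → (3, 2) → (3, 3) → (4, 3) → (4, 4) → (5, 4) → (5, 5)

Answer: 5, 5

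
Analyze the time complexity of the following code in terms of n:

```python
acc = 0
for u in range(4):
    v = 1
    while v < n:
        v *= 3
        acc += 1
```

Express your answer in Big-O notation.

Each loop level contributes: 1 × log n. Multiplying the contributions gives O(log n).

Answer: O(log n)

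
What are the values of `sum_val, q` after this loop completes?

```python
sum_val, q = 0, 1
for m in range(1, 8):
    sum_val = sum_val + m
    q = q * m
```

Sum and factorial of 1 to 7
`sum_val, q` takes the values: (0, 1) → (1, 1) → (3, 1) → (3, 2) → (6, 2) → (6, 6) → (10, 6) → (10, 24) → (15, 24) → (15, 120) → (21, 120) → (21, 720) → (28, 720) → (28, 5040)

Answer: 28, 5040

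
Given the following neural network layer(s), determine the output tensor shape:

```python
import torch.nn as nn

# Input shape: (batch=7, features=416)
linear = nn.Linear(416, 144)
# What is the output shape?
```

Input: (7, 416) -> Output: (7, 144)

Answer: (7, 144)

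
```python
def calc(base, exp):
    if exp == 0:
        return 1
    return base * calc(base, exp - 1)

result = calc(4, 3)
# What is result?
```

calc(4, 3) = 4 * 4 * 4 = 64

Answer: 64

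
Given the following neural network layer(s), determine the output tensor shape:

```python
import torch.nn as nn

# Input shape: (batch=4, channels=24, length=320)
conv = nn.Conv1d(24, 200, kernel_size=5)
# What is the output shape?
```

Input: (4, 24, 320) -> Output: (4, 200, 316)

Answer: (4, 200, 316)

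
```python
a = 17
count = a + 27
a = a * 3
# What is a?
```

Trace:
`a = 17` → a = 17
`count = a + 27` → count = 44
`a = a * 3` → a = 51
So a = 51

Answer: 51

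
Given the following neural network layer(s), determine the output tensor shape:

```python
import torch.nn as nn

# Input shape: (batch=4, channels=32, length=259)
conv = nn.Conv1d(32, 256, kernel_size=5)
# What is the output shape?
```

Input: (4, 32, 259) -> Output: (4, 256, 255)

Answer: (4, 256, 255)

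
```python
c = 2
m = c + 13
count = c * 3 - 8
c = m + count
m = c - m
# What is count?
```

Trace:
`c = 2` → c = 2
`m = c + 13` → m = 15
`count = c * 3 - 8` → count = -2
`c = m + count` → c = 13
`m = c - m` → m = -2
So count = -2

Answer: -2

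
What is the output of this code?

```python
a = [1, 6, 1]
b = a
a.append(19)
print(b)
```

Key concept: basic list aliasing.
Step by step:
`a = [1, 6, 1]` → a = [1, 6, 1]
`b = a` → b = [1, 6, 1] (same object as a)
`a.append(19)` → a = [1, 6, 1, 19] (same object as b); b = [1, 6, 1, 19] (same object as a)
`print(b)` → prints [1, 6, 1, 19]

Answer: [1, 6, 1, 19]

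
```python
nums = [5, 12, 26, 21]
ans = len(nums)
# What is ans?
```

Trace:
`nums = [5, 12, 26, 21]` → nums = [5, 12, 26, 21]
`ans = len(nums)` → ans = 4
So ans = 4

Answer: 4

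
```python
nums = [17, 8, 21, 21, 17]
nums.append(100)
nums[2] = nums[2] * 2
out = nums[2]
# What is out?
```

Trace:
`nums = [17, 8, 21, 21, 17]` → nums = [17, 8, 21, 21, 17]
`nums.append(100)` → nums = [17, 8, 21, 21, 17, 100]
`nums[2] = nums[2] * 2` → nums = [17, 8, 42, 21, 17, 100]
`out = nums[2]` → out = 42
So out = 42

Answer: 42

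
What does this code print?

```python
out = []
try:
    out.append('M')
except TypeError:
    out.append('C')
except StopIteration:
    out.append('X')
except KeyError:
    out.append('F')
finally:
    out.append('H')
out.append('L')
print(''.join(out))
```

Execution trace: 'M' (try body, no exception) → 'H' (finally) → 'L' (after the try/except). Output: MHL

Answer: MHL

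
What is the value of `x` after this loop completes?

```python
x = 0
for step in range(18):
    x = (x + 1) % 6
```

Increment mod 6, 18 times = 0
`x` takes the values: 0 → 1 → 2 → 3 → 4 → 5 → 0 → 1 → 2 → 3 → 4 → 5 → 0 → 1 → 2 → 3 → 4 → 5 → 0

Answer: 0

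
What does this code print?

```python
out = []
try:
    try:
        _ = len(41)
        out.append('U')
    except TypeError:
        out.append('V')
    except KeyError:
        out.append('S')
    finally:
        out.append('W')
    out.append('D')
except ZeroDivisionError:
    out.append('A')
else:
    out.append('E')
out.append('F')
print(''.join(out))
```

Execution trace: 'V' (inner except TypeError) → 'W' (inner finally) → 'D' (try body, no exception) → 'E' (else) → 'F' (after the try/except). Output: VWDEF

Answer: VWDEF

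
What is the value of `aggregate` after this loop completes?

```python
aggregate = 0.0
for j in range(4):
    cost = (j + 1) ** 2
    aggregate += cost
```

Sum of squared losses 1² + 2² + ... + 4²
`aggregate` takes the values: 0.0 → 1.0 → 5.0 → 14.0 → 30.0

Answer: 30.0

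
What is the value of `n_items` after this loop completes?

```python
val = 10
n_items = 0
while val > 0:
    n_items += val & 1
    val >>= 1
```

Count set bits in 10 (binary: 0b1010)
`n_items` takes the values: 0 → 1 → 2

Answer: 2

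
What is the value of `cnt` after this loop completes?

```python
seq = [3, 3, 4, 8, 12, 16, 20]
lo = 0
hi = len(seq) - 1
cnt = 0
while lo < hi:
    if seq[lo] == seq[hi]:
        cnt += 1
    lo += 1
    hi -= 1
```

Count matching pairs from ends
`cnt` takes the values: 0

Answer: 0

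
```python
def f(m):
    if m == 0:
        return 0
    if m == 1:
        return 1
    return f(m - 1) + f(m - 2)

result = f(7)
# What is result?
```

Build up from base cases: f(0)=0, f(1)=1, f(2)=1, f(3)=2, f(4)=3, f(5)=5, f(6)=8, ..., f(7)=13

Answer: 13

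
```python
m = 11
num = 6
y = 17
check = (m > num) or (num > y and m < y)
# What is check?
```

Trace:
`m = 11` → m = 11
`num = 6` → num = 6
`y = 17` → y = 17
`check = (m > num) or (num > y and m < y)` → check = True
So check = True

Answer: True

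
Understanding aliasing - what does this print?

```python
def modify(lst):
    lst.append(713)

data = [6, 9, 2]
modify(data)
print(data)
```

Key concept: function modifies passed list.
Step by step:
`data = [6, 9, 2]` → data = [6, 9, 2]
`modify(data)` → data = [6, 9, 2, 713]
`print(data)` → prints [6, 9, 2, 713]

Answer: [6, 9, 2, 713]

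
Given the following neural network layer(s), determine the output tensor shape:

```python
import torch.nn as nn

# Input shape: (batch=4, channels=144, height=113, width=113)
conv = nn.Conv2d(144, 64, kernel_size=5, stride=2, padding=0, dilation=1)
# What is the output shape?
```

Input: (4, 144, 113, 113) -> Output: (4, 64, 55, 55)

Answer: (4, 64, 55, 55)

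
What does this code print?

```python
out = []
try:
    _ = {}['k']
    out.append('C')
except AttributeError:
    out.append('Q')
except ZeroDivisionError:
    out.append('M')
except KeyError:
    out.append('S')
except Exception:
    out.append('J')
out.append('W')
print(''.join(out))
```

Execution trace: 'S' (except KeyError) → 'W' (after the try/except). Output: SW

Answer: SW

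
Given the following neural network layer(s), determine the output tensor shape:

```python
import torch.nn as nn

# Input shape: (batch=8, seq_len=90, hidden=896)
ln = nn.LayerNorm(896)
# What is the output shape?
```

Input: (8, 90, 896) -> Output: (8, 90, 896)

Answer: (8, 90, 896)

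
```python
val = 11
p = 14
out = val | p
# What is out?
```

Trace:
`val = 11` → val = 11
`p = 14` → p = 14
`out = val | p` → out = 15
So out = 15

Answer: 15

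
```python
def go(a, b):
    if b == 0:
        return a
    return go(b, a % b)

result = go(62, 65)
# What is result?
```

go(62, 65) -> go(65, 62) -> go(62, 3) -> go(3, 2) -> go(2, 1) -> go(1, 0) -> 1

Answer: 1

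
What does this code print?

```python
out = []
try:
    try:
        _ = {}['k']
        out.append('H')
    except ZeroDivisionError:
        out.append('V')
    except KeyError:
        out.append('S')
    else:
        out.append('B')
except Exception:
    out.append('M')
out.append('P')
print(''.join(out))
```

Execution trace: 'S' (inner except KeyError) → 'P' (after the try/except). Output: SP

Answer: SP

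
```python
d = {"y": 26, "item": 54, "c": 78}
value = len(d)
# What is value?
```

Trace:
`d = {"y": 26, "item": 54, "c": 78}` → d = {'y': 26, 'item': 54, 'c': 78}
`value = len(d)` → value = 3
So value = 3

Answer: 3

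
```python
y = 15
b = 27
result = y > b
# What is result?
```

Trace:
`y = 15` → y = 15
`b = 27` → b = 27
`result = y > b` → result = False
So result = False

Answer: False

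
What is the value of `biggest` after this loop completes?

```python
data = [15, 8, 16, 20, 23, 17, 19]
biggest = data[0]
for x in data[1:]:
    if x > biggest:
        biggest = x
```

Maximum of [15, 8, 16, 20, 23, 17, 19]
`biggest` takes the values: 15 → 16 → 20 → 23

Answer: 23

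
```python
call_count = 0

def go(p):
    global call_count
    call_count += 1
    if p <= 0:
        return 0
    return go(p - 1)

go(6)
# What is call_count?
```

Linear recursion stepping by 1: 7 calls from p=6 down to ≤0.

Answer: 7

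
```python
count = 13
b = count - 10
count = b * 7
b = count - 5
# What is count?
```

Trace:
`count = 13` → count = 13
`b = count - 10` → b = 3
`count = b * 7` → count = 21
`b = count - 5` → b = 16
So count = 21

Answer: 21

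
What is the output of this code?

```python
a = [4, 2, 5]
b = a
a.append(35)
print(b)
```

Key concept: basic list aliasing.
Step by step:
`a = [4, 2, 5]` → a = [4, 2, 5]
`b = a` → b = [4, 2, 5] (same object as a)
`a.append(35)` → a = [4, 2, 5, 35] (same object as b); b = [4, 2, 5, 35] (same object as a)
`print(b)` → prints [4, 2, 5, 35]

Answer: [4, 2, 5, 35]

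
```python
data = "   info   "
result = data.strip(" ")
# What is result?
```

Trace:
`data = "   info   "` → data = '   info   '
`result = data.strip(" ")` → result = 'info'
So result = 'info'

Answer: 'info'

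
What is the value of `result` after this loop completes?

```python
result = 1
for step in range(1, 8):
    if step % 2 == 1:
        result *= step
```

Product of odd numbers 1 to 7
`result` takes the values: 1 → 3 → 15 → 105

Answer: 105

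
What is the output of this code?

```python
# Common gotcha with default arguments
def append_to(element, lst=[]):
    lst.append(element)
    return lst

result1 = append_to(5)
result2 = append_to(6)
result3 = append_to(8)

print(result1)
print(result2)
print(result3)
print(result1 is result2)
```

Key concept: mutable default argument gotcha.
Step by step:
`result1 = append_to(5)` → result1 = [5]
`result2 = append_to(6)` → result1 = [5, 6] (same object as result2); result2 = [5, 6] (same object as result1)
`result3 = append_to(8)` → result1 = [5, 6, 8] (same object as result2, result3); result2 = [5, 6, 8] (same object as result1, result3); result3 = [5, 6, 8] (same object as result1, result2)
`print(result1)` → prints [5, 6, 8]
`print(result2)` → prints [5, 6, 8]
`print(result3)` → prints [5, 6, 8]
`print(result1 is result2)` → prints True

Answer:
[5, 6, 8]
[5, 6, 8]
[5, 6, 8]
True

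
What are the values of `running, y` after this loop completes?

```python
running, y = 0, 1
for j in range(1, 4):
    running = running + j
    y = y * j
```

Sum and factorial of 1 to 3
`running, y` takes the values: (0, 1) → (1, 1) → (3, 1) → (3, 2) → (6, 2) → (6, 6)

Answer: 6, 6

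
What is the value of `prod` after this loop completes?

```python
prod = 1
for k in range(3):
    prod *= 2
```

2^3 = 8
`prod` takes the values: 1 → 2 → 4 → 8

Answer: 8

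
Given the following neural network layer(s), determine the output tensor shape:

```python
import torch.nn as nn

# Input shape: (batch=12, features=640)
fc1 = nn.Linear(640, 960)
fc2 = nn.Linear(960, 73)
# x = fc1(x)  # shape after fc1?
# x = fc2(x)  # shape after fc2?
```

Input: (12, 640) -> after fc1: (12, 960) -> Output: (12, 73)

Answer: (12, 73)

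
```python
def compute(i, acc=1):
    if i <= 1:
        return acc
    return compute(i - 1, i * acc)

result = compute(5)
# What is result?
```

Accumulator trace (n, acc): (5, 1) -> (4, 5) -> (3, 20) -> (2, 60) -> (1, 120) -> return 120

Answer: 120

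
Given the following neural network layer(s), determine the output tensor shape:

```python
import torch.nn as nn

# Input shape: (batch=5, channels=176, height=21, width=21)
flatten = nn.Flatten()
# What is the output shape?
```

Input: (5, 176, 21, 21) -> Output: (5, 77616)

Answer: (5, 77616)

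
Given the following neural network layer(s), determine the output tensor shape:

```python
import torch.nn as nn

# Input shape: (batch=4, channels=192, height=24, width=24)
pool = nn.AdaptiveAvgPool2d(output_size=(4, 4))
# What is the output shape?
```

Input: (4, 192, 24, 24) -> Output: (4, 192, 4, 4)

Answer: (4, 192, 4, 4)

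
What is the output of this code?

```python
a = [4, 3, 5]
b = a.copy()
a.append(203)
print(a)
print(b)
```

Key concept: list.copy() creates independent copy.
Step by step:
`a = [4, 3, 5]` → a = [4, 3, 5]
`b = a.copy()` → b = [4, 3, 5]
`a.append(203)` → a = [4, 3, 5, 203]
`print(a)` → prints [4, 3, 5, 203]
`print(b)` → prints [4, 3, 5]

Answer:
[4, 3, 5, 203]
[4, 3, 5]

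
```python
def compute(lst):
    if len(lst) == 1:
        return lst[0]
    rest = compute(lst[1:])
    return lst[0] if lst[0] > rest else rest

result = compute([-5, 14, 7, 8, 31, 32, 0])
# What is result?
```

Recursive max over [-5, 14, 7, 8, 31, 32, 0] = 32

Answer: 32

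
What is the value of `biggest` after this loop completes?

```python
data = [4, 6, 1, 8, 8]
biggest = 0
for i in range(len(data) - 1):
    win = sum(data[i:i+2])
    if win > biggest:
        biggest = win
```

Max sum of 2-element window in [4, 6, 1, 8, 8]
`biggest` takes the values: 0 → 10 → 16

Answer: 16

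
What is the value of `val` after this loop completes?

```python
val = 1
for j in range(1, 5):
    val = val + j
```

Start at 1, add 1 through 4
`val` takes the values: 1 → 2 → 4 → 7 → 11

Answer: 11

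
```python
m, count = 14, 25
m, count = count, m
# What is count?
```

Trace:
`m, count = 14, 25` → m = 14; count = 25
`m, count = count, m` → m = 25; count = 14
So count = 14

Answer: 14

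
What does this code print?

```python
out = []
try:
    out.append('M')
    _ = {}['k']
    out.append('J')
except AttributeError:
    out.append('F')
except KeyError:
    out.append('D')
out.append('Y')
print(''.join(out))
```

Execution trace: 'M' (try body) → 'D' (except KeyError) → 'Y' (after the try/except). Output: MDY

Answer: MDY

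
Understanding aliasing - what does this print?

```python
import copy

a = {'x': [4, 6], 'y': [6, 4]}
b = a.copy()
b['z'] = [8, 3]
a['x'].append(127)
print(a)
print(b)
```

Key concept: shallow copy of dict with mutable values.
Step by step:
`a = {'x': [4, 6], 'y': [6, 4]}` → a = {'x': [4, 6], 'y': [6, 4]}
`b = a.copy()` → b = {'x': [4, 6], 'y': [6, 4]}
`b['z'] = [8, 3]` → b = {'x': [4, 6], 'y': [6, 4], 'z': [8, 3]}
`a['x'].append(127)` → a = {'x': [4, 6, 127], 'y': [6, 4]}; b = {'x': [4, 6, 127], 'y': [6, 4], 'z': [8, 3]}
`print(a)` → prints {'x': [4, 6, 127], 'y': [6, 4]}
`print(b)` → prints {'x': [4, 6, 127], 'y': [6, 4], 'z': [8, 3]}

Answer:
{'x': [4, 6, 127], 'y': [6, 4]}
{'x': [4, 6, 127], 'y': [6, 4], 'z': [8, 3]}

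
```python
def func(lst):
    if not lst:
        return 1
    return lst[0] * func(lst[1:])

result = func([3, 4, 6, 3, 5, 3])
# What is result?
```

Product over [3, 4, 6, 3, 5, 3] = 3 * 4 * 6 * 3 * 5 * 3 = 3240

Answer: 3240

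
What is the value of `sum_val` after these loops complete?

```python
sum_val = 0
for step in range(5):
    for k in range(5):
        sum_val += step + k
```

Sum of all step+k for step,k in 5x5
`sum_val` takes the values: 0 → 1 → 3 → 6 → 10 → 11 → 13 → 16 → 20 → 25 → 27 → 30 → 34 → 39 → 45 → 48 → 52 → 57 → 63 → 70 → 74 → 79 → 85 → 92 → 100

Answer: 100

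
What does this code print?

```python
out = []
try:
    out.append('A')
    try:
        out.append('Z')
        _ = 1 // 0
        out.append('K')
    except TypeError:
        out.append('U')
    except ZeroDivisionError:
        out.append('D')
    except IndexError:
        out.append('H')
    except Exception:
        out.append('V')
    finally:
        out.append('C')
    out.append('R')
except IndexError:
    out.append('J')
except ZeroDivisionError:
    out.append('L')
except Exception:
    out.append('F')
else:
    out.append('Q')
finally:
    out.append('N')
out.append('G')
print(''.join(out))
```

Execution trace: 'A' (try body) → 'Z' (inner try body) → 'D' (inner except ZeroDivisionError) → 'C' (inner finally) → 'R' (try body, no exception) → 'Q' (else) → 'N' (finally) → 'G' (after the try/except). Output: AZDCRQNG

Answer: AZDCRQNG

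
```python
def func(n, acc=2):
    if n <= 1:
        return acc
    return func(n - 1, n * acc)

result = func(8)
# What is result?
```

Accumulator trace (n, acc): (8, 2) -> (7, 16) -> (6, 112) -> (5, 672) -> (4, 3360) -> (3, 13440) -> (2, 40320) -> (1, 80640) -> return 80640

Answer: 80640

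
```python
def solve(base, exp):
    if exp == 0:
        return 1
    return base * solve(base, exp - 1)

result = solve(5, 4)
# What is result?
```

solve(5, 4) = 5 * 5 * 5 * 5 = 625

Answer: 625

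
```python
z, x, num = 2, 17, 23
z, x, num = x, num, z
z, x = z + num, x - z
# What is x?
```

Trace:
`z, x, num = 2, 17, 23` → z = 2; x = 17; num = 23
`z, x, num = x, num, z` → z = 17; x = 23; num = 2
`z, x = z + num, x - z` → z = 19; x = 6
So x = 6

Answer: 6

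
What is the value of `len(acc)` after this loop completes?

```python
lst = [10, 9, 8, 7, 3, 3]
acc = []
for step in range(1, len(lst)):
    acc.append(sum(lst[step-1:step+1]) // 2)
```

Number of 2-element averages
`acc` takes the values: [] → [9] → [9, 8] → [9, 8, 7] → [9, 8, 7, 5] → [9, 8, 7, 5, 3]
So `len(acc)` = 5

Answer: 5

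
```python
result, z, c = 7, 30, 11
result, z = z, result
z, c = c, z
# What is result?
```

Trace:
`result, z, c = 7, 30, 11` → result = 7; z = 30; c = 11
`result, z = z, result` → result = 30; z = 7
`z, c = c, z` → z = 11; c = 7
So result = 30

Answer: 30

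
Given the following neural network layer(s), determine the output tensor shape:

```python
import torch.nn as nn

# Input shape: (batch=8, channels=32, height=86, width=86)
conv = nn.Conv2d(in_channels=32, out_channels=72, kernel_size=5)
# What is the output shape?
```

Input: (8, 32, 86, 86) -> Output: (8, 72, 82, 82)

Answer: (8, 72, 82, 82)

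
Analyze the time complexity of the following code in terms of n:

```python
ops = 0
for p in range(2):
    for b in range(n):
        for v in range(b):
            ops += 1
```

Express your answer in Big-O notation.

Each loop level contributes: 1 × n × n. Multiplying the contributions gives O(n^2).

Answer: O(n^2)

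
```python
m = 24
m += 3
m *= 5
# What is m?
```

Trace:
`m = 24` → m = 24
`m += 3` → m = 27
`m *= 5` → m = 135
So m = 135

Answer: 135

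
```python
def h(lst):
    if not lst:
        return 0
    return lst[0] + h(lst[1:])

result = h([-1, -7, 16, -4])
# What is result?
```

(-1) + (-7) + 16 + (-4) + 0 = 4

Answer: 4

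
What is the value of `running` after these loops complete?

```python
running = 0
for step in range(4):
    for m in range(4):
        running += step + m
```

Sum of all step+m for step,m in 4x4
`running` takes the values: 0 → 1 → 3 → 6 → 7 → 9 → 12 → 16 → 18 → 21 → 25 → 30 → 33 → 37 → 42 → 48

Answer: 48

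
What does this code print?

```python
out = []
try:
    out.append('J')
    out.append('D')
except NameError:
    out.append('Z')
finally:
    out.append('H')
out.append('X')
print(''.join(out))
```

Execution trace: 'J' (try body) → 'D' (try body, no exception) → 'H' (finally) → 'X' (after the try/except). Output: JDHX

Answer: JDHX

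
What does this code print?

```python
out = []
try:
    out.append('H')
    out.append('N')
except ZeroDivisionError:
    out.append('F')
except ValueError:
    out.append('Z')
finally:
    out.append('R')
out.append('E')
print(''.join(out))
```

Execution trace: 'H' (try body) → 'N' (try body, no exception) → 'R' (finally) → 'E' (after the try/except). Output: HNRE

Answer: HNRE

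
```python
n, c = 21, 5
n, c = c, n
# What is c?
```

Trace:
`n, c = 21, 5` → n = 21; c = 5
`n, c = c, n` → n = 5; c = 21
So c = 21

Answer: 21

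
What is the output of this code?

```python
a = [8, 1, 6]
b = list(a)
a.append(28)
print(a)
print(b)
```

Key concept: list() constructor creates copy.
Step by step:
`a = [8, 1, 6]` → a = [8, 1, 6]
`b = list(a)` → b = [8, 1, 6]
`a.append(28)` → a = [8, 1, 6, 28]
`print(a)` → prints [8, 1, 6, 28]
`print(b)` → prints [8, 1, 6]

Answer:
[8, 1, 6, 28]
[8, 1, 6]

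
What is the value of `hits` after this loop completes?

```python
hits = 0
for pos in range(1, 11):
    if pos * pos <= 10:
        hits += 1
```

Count numbers where pos² ≤ 10
`hits` takes the values: 0 → 1 → 2 → 3

Answer: 3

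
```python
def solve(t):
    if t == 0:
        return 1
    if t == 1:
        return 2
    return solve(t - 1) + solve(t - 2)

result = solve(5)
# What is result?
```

Build up from base cases: solve(0)=1, solve(1)=2, solve(2)=3, solve(3)=5, solve(4)=8, solve(5)=13

Answer: 13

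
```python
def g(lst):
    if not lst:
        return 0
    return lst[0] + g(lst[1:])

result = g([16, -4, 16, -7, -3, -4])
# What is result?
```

16 + (-4) + 16 + (-7) + (-3) + (-4) + 0 = 14

Answer: 14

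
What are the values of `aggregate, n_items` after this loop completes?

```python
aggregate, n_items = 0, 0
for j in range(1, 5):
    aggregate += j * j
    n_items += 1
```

Sum of squares and count
`aggregate, n_items` takes the values: (0, 0) → (1, 0) → (1, 1) → (5, 1) → (5, 2) → (14, 2) → (14, 3) → (30, 3) → (30, 4)

Answer: 30, 4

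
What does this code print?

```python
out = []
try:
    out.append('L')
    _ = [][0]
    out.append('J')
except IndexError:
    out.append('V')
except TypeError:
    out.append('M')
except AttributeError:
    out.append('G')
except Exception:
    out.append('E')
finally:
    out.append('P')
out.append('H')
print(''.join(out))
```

Execution trace: 'L' (try body) → 'V' (except IndexError) → 'P' (finally) → 'H' (after the try/except). Output: LVPH

Answer: LVPH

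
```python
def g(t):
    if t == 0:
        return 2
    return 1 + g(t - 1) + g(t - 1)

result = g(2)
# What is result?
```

g(t) = 1 + 2·g(t-1), g(0)=2. Closed form: (2+1)·2^2 - 1 = 11.

Answer: 11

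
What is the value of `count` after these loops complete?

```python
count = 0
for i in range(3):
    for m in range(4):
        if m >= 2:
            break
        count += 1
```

Inner breaks at 2, outer runs 3 times
`count` takes the values: 0 → 1 → 2 → 3 → 4 → 5 → 6

Answer: 6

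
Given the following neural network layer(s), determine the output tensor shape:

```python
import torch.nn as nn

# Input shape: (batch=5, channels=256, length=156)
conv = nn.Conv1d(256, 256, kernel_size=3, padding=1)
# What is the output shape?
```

Input: (5, 256, 156) -> Output: (5, 256, 156)

Answer: (5, 256, 156)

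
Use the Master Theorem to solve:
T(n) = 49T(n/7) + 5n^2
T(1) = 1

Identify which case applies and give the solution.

a=49, b=7, f(n)=5n^2. log_7(49) = 2. Since c=2 = 2, Case 2 applies: T(n) = Θ(n^log_b(a) · log n) = O(n^2 log n).

Answer: O(n^2 log n) - Case 2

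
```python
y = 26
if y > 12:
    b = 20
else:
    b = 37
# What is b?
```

Trace:
`y = 26` → y = 26
`if y > 12: ...` → y > 12 is True → b = 20
So b = 20

Answer: 20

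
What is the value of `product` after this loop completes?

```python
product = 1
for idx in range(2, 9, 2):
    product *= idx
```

Product of even numbers 2 to 8
`product` takes the values: 1 → 2 → 8 → 48 → 384

Answer: 384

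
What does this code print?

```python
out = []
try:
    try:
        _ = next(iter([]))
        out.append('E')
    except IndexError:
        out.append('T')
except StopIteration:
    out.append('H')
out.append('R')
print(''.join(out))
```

Execution trace: 'H' (outer except StopIteration) → 'R' (after the try/except). Output: HR

Answer: HR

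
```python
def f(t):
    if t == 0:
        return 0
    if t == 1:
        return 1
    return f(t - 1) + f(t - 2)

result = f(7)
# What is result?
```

Build up from base cases: f(0)=0, f(1)=1, f(2)=1, f(3)=2, f(4)=3, f(5)=5, f(6)=8, ..., f(7)=13

Answer: 13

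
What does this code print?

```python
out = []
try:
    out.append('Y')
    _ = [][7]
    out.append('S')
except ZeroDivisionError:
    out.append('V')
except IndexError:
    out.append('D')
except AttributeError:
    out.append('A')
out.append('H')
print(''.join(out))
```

Execution trace: 'Y' (try body) → 'D' (except IndexError) → 'H' (after the try/except). Output: YDH

Answer: YDH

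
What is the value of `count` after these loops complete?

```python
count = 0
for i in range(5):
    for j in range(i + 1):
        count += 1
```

Triangle: 1 + 2 + ... + 5
`count` takes the values: 0 → 1 → 2 → 3 → 4 → 5 → 6 → 7 → 8 → 9 → 10 → 11 → 12 → 13 → 14 → 15

Answer: 15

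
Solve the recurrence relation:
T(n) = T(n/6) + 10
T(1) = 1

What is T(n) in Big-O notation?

Each step divides n by 6 and adds 10. After log_6(n) steps we reach T(1)=1. So T(n) = 10·log_6(n) + 1 = O(log n).

Answer: O(log n)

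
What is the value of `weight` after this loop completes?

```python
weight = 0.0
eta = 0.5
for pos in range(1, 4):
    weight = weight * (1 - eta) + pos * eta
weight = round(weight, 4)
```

Moving average with lr=0.5
`weight` takes the values: 0.0 → 0.5 → 1.25 → 2.125

Answer: 2.125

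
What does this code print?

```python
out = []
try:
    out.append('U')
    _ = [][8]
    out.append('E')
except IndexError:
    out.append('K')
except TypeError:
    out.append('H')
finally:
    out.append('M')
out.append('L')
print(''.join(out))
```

Execution trace: 'U' (try body) → 'K' (except IndexError) → 'M' (finally) → 'L' (after the try/except). Output: UKML

Answer: UKML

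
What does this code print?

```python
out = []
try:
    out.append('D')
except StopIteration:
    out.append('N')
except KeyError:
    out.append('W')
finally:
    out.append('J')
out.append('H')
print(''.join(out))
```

Execution trace: 'D' (try body, no exception) → 'J' (finally) → 'H' (after the try/except). Output: DJH

Answer: DJH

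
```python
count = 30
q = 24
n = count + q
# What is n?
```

Trace:
`count = 30` → count = 30
`q = 24` → q = 24
`n = count + q` → n = 54
So n = 54

Answer: 54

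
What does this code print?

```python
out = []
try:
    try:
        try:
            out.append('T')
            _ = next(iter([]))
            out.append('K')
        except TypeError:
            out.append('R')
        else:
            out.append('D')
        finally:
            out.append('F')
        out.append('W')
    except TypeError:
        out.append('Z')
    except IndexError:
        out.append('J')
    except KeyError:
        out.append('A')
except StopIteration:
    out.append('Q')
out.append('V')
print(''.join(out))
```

Execution trace: 'T' (inner try body) → 'F' (inner finally) → 'Q' (outer except StopIteration) → 'V' (after the try/except). Output: TFQV

Answer: TFQV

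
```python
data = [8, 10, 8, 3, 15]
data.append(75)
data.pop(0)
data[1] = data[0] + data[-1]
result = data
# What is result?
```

Trace:
`data = [8, 10, 8, 3, 15]` → data = [8, 10, 8, 3, 15]
`data.append(75)` → data = [8, 10, 8, 3, 15, 75]
`data.pop(0)` → data = [10, 8, 3, 15, 75]
`data[1] = data[0] + data[-1]` → data = [10, 85, 3, 15, 75]
`result = data` → result = [10, 85, 3, 15, 75]
So result = [10, 85, 3, 15, 75]

Answer: [10, 85, 3, 15, 75]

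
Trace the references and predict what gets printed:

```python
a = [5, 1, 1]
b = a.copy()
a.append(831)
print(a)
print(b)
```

Key concept: list.copy() creates independent copy.
Step by step:
`a = [5, 1, 1]` → a = [5, 1, 1]
`b = a.copy()` → b = [5, 1, 1]
`a.append(831)` → a = [5, 1, 1, 831]
`print(a)` → prints [5, 1, 1, 831]
`print(b)` → prints [5, 1, 1]

Answer:
[5, 1, 1, 831]
[5, 1, 1]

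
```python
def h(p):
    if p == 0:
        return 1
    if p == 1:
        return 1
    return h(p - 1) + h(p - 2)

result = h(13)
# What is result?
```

Build up from base cases: h(0)=1, h(1)=1, h(2)=2, h(3)=3, h(4)=5, h(5)=8, h(6)=13, ..., h(13)=377

Answer: 377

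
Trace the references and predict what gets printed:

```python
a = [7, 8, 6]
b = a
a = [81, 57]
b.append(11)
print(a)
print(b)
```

Key concept: rebinding vs mutation: a is rebound to a new list, b still points at the original.
Step by step:
`a = [7, 8, 6]` → a = [7, 8, 6]
`b = a` → b = [7, 8, 6] (same object as a)
`a = [81, 57]` → a = [81, 57]
`b.append(11)` → b = [7, 8, 6, 11]
`print(a)` → prints [81, 57]
`print(b)` → prints [7, 8, 6, 11]

Answer:
[81, 57]
[7, 8, 6, 11]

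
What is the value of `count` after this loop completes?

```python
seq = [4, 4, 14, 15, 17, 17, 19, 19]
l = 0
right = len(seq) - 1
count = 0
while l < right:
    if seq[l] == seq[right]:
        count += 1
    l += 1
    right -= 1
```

Count matching pairs from ends
`count` takes the values: 0

Answer: 0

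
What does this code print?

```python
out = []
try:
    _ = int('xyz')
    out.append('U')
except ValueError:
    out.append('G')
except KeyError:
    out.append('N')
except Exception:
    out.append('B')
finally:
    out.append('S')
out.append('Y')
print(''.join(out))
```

Execution trace: 'G' (except ValueError) → 'S' (finally) → 'Y' (after the try/except). Output: GSY

Answer: GSY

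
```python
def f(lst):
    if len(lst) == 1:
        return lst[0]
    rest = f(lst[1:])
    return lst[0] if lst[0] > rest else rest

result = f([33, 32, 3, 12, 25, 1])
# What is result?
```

Recursive max over [33, 32, 3, 12, 25, 1] = 33

Answer: 33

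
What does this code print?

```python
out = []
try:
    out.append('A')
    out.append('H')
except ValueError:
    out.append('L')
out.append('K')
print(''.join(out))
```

Execution trace: 'A' (try body) → 'H' (try body, no exception) → 'K' (after the try/except). Output: AHK

Answer: AHK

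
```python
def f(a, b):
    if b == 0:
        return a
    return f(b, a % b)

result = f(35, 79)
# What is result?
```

f(35, 79) -> f(79, 35) -> f(35, 9) -> f(9, 8) -> f(8, 1) -> f(1, 0) -> 1

Answer: 1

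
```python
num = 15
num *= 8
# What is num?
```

Trace:
`num = 15` → num = 15
`num *= 8` → num = 120
So num = 120

Answer: 120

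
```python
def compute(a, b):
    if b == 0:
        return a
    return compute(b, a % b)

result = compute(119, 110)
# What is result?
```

compute(119, 110) -> compute(110, 9) -> compute(9, 2) -> compute(2, 1) -> compute(1, 0) -> 1

Answer: 1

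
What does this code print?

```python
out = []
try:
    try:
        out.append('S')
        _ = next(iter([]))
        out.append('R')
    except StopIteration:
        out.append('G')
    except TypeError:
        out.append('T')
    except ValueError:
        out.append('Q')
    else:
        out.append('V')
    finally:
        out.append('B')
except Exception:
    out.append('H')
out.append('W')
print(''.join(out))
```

Execution trace: 'S' (inner try body) → 'G' (inner except StopIteration) → 'B' (inner finally) → 'W' (after the try/except). Output: SGBW

Answer: SGBW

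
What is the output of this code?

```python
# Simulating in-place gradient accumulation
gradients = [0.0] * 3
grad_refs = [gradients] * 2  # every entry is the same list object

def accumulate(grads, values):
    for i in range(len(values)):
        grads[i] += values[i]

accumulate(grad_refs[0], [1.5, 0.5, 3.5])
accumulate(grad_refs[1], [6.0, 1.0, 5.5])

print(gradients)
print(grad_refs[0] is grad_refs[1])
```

Key concept: gradient accumulation aliasing.
Step by step:
`gradients = [0.0] * 3` → gradients = [0.0, 0.0, 0.0]
`grad_refs = [gradients] * 2` → grad_refs = [[0.0, 0.0, 0.0], [0.0, 0.0, 0.0]]
`accumulate(grad_refs[0], [1.5, 0.5, 3.5])` → gradients = [1.5, 0.5, 3.5]; grad_refs = [[1.5, 0.5, 3.5], [1.5, 0.5, 3.5]]
`accumulate(grad_refs[1], [6.0, 1.0, 5.5])` → gradients = [7.5, 1.5, 9.0]; grad_refs = [[7.5, 1.5, 9.0], [7.5, 1.5, 9.0]]
`print(gradients)` → prints [7.5, 1.5, 9.0]
`print(grad_refs[0] is grad_refs[1])` → prints True

Answer:
[7.5, 1.5, 9.0]
True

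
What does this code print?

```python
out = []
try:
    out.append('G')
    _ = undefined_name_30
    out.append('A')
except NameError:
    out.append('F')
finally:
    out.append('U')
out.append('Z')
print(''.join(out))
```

Execution trace: 'G' (try body) → 'F' (except NameError) → 'U' (finally) → 'Z' (after the try/except). Output: GFUZ

Answer: GFUZ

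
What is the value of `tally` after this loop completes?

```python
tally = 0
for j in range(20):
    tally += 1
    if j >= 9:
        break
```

Loop breaks when j reaches 9, tally is 10
`tally` takes the values: 0 → 1 → 2 → 3 → 4 → 5 → 6 → 7 → 8 → 9 → 10

Answer: 10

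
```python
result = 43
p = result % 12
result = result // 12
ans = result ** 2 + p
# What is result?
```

Trace:
`result = 43` → result = 43
`p = result % 12` → p = 7
`result = result // 12` → result = 3
`ans = result ** 2 + p` → ans = 16
So result = 3

Answer: 3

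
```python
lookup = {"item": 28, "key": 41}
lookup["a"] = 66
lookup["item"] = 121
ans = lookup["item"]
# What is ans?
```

Trace:
`lookup = {"item": 28, "key": 41}` → lookup = {'item': 28, 'key': 41}
`lookup["a"] = 66` → lookup = {'item': 28, 'key': 41, 'a': 66}
`lookup["item"] = 121` → lookup = {'item': 121, 'key': 41, 'a': 66}
`ans = lookup["item"]` → ans = 121
So ans = 121

Answer: 121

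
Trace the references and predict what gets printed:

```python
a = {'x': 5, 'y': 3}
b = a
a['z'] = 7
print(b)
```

Key concept: dict aliasing.
Step by step:
`a = {'x': 5, 'y': 3}` → a = {'x': 5, 'y': 3}
`b = a` → b = {'x': 5, 'y': 3} (same object as a)
`a['z'] = 7` → a = {'x': 5, 'y': 3, 'z': 7} (same object as b); b = {'x': 5, 'y': 3, 'z': 7} (same object as a)
`print(b)` → prints {'x': 5, 'y': 3, 'z': 7}

Answer: {'x': 5, 'y': 3, 'z': 7}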